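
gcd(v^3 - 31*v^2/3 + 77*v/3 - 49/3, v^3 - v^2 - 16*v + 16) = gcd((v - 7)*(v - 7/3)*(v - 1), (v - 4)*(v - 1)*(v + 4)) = v - 1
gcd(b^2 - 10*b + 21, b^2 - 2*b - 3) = b - 3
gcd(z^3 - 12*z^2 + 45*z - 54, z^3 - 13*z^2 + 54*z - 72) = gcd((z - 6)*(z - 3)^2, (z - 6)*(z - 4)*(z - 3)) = z^2 - 9*z + 18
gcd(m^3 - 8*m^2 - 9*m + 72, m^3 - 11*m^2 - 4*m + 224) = m - 8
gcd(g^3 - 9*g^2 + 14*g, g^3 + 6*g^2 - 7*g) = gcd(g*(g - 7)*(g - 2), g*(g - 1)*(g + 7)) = g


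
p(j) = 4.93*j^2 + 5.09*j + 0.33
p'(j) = 9.86*j + 5.09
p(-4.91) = 94.19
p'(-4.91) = -43.32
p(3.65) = 84.59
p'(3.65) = 41.08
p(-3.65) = 47.43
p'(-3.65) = -30.90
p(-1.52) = 3.98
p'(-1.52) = -9.90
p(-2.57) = 19.81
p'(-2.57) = -20.25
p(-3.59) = 45.60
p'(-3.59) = -30.31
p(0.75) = 6.92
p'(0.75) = 12.48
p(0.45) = 3.62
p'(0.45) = 9.53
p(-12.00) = 649.17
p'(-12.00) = -113.23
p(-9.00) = 353.85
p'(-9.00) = -83.65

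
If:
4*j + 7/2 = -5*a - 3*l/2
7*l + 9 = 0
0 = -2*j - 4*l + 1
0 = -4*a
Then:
No Solution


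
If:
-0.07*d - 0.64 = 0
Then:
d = -9.14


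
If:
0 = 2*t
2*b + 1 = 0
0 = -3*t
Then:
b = -1/2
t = 0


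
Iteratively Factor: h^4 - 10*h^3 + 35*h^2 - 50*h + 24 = (h - 1)*(h^3 - 9*h^2 + 26*h - 24) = (h - 4)*(h - 1)*(h^2 - 5*h + 6) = (h - 4)*(h - 3)*(h - 1)*(h - 2)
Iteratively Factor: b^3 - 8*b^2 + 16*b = (b)*(b^2 - 8*b + 16) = b*(b - 4)*(b - 4)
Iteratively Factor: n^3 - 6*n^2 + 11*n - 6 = (n - 2)*(n^2 - 4*n + 3) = (n - 3)*(n - 2)*(n - 1)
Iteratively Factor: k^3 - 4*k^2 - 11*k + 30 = (k + 3)*(k^2 - 7*k + 10) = (k - 2)*(k + 3)*(k - 5)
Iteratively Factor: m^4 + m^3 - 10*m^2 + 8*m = (m)*(m^3 + m^2 - 10*m + 8) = m*(m - 2)*(m^2 + 3*m - 4) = m*(m - 2)*(m + 4)*(m - 1)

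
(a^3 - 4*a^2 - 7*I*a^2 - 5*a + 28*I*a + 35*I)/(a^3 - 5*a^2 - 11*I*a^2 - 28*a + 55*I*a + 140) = (a + 1)/(a - 4*I)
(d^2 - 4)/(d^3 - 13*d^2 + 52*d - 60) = (d + 2)/(d^2 - 11*d + 30)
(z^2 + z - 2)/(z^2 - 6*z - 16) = (z - 1)/(z - 8)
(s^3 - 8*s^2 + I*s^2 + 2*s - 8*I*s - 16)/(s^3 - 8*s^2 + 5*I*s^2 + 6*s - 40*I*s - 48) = (s + 2*I)/(s + 6*I)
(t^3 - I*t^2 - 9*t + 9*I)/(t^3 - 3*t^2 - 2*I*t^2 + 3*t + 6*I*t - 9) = (t^2 + t*(3 - I) - 3*I)/(t^2 - 2*I*t + 3)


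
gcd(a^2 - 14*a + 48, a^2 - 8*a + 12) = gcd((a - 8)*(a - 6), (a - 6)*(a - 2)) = a - 6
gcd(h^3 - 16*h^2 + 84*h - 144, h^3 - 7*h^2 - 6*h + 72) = h^2 - 10*h + 24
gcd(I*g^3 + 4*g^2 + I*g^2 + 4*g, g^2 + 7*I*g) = g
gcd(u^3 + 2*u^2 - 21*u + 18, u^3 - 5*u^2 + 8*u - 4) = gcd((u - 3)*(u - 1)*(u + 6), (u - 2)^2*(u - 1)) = u - 1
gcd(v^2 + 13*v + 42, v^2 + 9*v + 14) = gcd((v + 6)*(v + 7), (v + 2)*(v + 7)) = v + 7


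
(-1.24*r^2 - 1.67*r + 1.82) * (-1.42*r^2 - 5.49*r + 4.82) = 1.7608*r^4 + 9.179*r^3 + 0.607100000000001*r^2 - 18.0412*r + 8.7724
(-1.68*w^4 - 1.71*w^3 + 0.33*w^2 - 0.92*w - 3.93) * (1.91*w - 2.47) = -3.2088*w^5 + 0.883500000000001*w^4 + 4.854*w^3 - 2.5723*w^2 - 5.2339*w + 9.7071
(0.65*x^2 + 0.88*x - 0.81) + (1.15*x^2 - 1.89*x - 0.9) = 1.8*x^2 - 1.01*x - 1.71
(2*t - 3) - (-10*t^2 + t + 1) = 10*t^2 + t - 4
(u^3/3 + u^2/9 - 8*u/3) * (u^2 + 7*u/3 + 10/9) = u^5/3 + 8*u^4/9 - 55*u^3/27 - 494*u^2/81 - 80*u/27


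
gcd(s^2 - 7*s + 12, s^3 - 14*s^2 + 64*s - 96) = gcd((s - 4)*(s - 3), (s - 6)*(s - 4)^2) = s - 4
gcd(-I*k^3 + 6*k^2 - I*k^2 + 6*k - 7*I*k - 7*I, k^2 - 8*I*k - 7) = k - I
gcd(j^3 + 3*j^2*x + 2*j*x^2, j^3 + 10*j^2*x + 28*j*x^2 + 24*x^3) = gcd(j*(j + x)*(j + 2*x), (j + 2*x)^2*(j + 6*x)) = j + 2*x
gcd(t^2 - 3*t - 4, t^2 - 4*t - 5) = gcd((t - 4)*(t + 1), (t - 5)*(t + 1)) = t + 1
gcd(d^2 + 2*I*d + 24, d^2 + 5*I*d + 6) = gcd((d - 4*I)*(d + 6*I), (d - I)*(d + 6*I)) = d + 6*I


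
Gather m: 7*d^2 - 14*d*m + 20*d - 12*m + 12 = 7*d^2 + 20*d + m*(-14*d - 12) + 12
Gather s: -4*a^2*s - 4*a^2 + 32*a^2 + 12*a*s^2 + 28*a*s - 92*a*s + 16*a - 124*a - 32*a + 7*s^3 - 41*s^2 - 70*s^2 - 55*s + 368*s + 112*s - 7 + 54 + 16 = 28*a^2 - 140*a + 7*s^3 + s^2*(12*a - 111) + s*(-4*a^2 - 64*a + 425) + 63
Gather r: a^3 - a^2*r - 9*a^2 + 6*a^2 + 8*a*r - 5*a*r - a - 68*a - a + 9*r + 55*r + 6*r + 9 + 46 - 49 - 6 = a^3 - 3*a^2 - 70*a + r*(-a^2 + 3*a + 70)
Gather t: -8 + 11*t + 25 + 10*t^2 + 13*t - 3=10*t^2 + 24*t + 14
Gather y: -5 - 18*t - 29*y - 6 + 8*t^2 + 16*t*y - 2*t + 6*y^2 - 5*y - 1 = 8*t^2 - 20*t + 6*y^2 + y*(16*t - 34) - 12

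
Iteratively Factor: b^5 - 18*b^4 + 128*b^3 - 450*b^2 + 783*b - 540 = (b - 3)*(b^4 - 15*b^3 + 83*b^2 - 201*b + 180) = (b - 3)^2*(b^3 - 12*b^2 + 47*b - 60) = (b - 4)*(b - 3)^2*(b^2 - 8*b + 15) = (b - 4)*(b - 3)^3*(b - 5)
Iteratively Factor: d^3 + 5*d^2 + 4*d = (d + 4)*(d^2 + d) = d*(d + 4)*(d + 1)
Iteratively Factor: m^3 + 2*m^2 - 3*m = (m)*(m^2 + 2*m - 3) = m*(m - 1)*(m + 3)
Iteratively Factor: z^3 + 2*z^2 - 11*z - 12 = (z + 4)*(z^2 - 2*z - 3) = (z - 3)*(z + 4)*(z + 1)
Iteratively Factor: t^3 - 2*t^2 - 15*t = (t - 5)*(t^2 + 3*t) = (t - 5)*(t + 3)*(t)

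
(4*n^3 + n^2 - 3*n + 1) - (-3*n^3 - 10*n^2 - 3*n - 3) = 7*n^3 + 11*n^2 + 4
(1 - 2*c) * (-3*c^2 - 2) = 6*c^3 - 3*c^2 + 4*c - 2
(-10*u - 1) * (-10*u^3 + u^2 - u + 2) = 100*u^4 + 9*u^2 - 19*u - 2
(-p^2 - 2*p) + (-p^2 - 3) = -2*p^2 - 2*p - 3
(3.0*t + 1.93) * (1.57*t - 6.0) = 4.71*t^2 - 14.9699*t - 11.58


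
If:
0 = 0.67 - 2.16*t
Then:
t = 0.31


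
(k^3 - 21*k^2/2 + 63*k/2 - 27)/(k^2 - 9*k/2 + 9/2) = k - 6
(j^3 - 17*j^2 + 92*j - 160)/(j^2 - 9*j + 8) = (j^2 - 9*j + 20)/(j - 1)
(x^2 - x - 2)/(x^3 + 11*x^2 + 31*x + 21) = (x - 2)/(x^2 + 10*x + 21)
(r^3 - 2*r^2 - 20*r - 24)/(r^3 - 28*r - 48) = (r + 2)/(r + 4)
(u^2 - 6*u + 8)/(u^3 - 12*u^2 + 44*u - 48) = 1/(u - 6)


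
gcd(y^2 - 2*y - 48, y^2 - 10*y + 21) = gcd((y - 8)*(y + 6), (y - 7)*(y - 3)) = 1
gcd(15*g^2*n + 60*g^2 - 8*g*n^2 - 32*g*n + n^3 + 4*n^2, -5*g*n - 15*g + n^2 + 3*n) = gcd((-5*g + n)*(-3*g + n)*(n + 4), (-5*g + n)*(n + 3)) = 5*g - n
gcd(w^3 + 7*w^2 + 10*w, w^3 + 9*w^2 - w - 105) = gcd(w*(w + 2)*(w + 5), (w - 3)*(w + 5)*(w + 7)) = w + 5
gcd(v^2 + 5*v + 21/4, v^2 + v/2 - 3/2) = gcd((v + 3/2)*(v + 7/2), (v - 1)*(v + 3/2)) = v + 3/2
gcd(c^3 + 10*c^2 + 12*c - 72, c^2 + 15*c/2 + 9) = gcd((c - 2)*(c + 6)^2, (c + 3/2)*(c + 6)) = c + 6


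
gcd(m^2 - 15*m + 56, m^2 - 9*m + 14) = m - 7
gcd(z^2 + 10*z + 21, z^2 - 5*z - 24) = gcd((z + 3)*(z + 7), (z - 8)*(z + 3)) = z + 3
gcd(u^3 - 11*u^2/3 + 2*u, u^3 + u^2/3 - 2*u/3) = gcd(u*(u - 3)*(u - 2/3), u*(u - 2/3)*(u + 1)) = u^2 - 2*u/3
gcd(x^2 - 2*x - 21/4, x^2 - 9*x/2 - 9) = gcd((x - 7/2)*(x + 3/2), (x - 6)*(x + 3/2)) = x + 3/2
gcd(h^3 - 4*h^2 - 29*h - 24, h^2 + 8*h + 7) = h + 1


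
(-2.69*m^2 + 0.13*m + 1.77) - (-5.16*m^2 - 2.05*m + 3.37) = 2.47*m^2 + 2.18*m - 1.6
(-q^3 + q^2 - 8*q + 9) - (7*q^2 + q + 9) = -q^3 - 6*q^2 - 9*q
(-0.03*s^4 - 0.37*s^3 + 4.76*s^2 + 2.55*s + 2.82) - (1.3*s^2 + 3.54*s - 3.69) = -0.03*s^4 - 0.37*s^3 + 3.46*s^2 - 0.99*s + 6.51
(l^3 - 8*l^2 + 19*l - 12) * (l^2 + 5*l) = l^5 - 3*l^4 - 21*l^3 + 83*l^2 - 60*l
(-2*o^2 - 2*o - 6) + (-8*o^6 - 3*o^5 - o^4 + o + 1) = -8*o^6 - 3*o^5 - o^4 - 2*o^2 - o - 5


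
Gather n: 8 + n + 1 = n + 9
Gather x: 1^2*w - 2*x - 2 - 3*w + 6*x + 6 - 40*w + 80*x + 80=-42*w + 84*x + 84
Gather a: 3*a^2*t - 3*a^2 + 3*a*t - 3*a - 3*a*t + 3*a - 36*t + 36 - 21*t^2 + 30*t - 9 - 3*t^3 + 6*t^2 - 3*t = a^2*(3*t - 3) - 3*t^3 - 15*t^2 - 9*t + 27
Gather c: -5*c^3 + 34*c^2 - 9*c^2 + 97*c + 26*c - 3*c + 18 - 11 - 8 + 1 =-5*c^3 + 25*c^2 + 120*c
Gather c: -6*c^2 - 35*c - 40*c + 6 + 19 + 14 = -6*c^2 - 75*c + 39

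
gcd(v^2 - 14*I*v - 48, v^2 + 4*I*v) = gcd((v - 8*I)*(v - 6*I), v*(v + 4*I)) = 1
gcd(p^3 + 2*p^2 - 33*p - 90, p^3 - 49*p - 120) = p^2 + 8*p + 15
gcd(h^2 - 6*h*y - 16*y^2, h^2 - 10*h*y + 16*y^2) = -h + 8*y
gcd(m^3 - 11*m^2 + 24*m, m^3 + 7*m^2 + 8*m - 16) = 1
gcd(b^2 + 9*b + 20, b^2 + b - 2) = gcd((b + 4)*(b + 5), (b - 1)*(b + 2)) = 1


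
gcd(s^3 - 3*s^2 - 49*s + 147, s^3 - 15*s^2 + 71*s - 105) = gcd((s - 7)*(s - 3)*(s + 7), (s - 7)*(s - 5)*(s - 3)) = s^2 - 10*s + 21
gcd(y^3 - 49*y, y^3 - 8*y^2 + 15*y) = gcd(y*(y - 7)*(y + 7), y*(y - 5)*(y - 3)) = y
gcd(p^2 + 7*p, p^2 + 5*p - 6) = 1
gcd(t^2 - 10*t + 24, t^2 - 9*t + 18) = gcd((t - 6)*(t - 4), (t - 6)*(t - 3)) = t - 6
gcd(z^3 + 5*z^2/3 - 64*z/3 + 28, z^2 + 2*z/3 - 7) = z - 7/3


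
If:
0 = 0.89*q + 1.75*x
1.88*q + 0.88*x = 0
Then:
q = 0.00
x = 0.00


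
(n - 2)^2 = n^2 - 4*n + 4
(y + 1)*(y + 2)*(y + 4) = y^3 + 7*y^2 + 14*y + 8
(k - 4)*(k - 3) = k^2 - 7*k + 12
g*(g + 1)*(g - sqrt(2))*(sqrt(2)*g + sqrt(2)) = sqrt(2)*g^4 - 2*g^3 + 2*sqrt(2)*g^3 - 4*g^2 + sqrt(2)*g^2 - 2*g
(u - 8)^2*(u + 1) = u^3 - 15*u^2 + 48*u + 64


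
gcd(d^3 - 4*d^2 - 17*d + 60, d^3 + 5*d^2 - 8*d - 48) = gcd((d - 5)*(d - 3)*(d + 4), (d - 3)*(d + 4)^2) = d^2 + d - 12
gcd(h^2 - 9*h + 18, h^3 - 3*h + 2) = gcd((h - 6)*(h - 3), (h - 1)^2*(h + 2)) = 1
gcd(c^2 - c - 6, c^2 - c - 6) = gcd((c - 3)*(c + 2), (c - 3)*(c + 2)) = c^2 - c - 6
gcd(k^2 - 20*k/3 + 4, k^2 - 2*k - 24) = k - 6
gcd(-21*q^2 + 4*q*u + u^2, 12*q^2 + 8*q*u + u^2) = 1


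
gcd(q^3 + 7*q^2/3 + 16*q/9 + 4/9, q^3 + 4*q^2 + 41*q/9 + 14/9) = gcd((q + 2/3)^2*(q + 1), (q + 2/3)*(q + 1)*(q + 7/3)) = q^2 + 5*q/3 + 2/3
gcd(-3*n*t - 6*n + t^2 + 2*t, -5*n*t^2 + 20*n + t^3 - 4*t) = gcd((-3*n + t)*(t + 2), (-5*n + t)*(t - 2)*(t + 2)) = t + 2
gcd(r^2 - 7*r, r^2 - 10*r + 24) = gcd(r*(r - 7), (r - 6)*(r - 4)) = 1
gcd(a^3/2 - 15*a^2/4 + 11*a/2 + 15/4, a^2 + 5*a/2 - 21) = 1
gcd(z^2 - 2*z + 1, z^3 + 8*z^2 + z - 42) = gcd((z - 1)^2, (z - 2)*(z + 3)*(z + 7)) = 1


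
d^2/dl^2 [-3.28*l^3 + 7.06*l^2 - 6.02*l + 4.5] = 14.12 - 19.68*l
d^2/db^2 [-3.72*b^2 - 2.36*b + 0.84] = -7.44000000000000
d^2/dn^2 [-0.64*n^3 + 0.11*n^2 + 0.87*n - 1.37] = 0.22 - 3.84*n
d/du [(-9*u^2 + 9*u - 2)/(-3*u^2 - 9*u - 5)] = 3*(36*u^2 + 26*u - 21)/(9*u^4 + 54*u^3 + 111*u^2 + 90*u + 25)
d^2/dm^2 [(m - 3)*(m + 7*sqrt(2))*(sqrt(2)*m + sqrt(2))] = 6*sqrt(2)*m - 4*sqrt(2) + 28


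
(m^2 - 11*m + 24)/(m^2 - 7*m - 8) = (m - 3)/(m + 1)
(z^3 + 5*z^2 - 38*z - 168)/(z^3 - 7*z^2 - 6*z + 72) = (z^2 + 11*z + 28)/(z^2 - z - 12)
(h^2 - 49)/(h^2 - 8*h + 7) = (h + 7)/(h - 1)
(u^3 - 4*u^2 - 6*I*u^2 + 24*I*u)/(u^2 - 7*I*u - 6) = u*(u - 4)/(u - I)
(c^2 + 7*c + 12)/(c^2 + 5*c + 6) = (c + 4)/(c + 2)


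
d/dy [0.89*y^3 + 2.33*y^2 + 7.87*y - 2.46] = 2.67*y^2 + 4.66*y + 7.87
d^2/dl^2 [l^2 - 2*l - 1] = 2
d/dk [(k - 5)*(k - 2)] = 2*k - 7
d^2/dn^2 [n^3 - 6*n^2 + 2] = 6*n - 12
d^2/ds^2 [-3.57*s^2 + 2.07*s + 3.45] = -7.14000000000000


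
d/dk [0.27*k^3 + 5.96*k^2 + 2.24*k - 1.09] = 0.81*k^2 + 11.92*k + 2.24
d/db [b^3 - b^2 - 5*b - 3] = 3*b^2 - 2*b - 5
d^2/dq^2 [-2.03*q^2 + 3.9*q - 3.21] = -4.06000000000000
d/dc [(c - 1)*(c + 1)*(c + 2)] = 3*c^2 + 4*c - 1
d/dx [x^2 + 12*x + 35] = 2*x + 12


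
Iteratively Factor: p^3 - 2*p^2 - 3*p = (p + 1)*(p^2 - 3*p) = (p - 3)*(p + 1)*(p)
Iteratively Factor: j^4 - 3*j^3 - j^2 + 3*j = (j - 3)*(j^3 - j) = (j - 3)*(j - 1)*(j^2 + j) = j*(j - 3)*(j - 1)*(j + 1)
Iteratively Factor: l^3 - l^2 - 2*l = (l)*(l^2 - l - 2) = l*(l + 1)*(l - 2)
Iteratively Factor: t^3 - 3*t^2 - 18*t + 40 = (t - 5)*(t^2 + 2*t - 8) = (t - 5)*(t + 4)*(t - 2)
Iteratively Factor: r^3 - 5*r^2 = (r)*(r^2 - 5*r) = r*(r - 5)*(r)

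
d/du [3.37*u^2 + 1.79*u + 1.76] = 6.74*u + 1.79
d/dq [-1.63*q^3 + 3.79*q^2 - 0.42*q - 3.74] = -4.89*q^2 + 7.58*q - 0.42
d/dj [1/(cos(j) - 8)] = sin(j)/(cos(j) - 8)^2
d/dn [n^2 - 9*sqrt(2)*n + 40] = 2*n - 9*sqrt(2)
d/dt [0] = 0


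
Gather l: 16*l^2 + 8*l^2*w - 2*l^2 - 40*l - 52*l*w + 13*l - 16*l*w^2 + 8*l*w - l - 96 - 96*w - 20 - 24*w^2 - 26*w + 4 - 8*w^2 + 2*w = l^2*(8*w + 14) + l*(-16*w^2 - 44*w - 28) - 32*w^2 - 120*w - 112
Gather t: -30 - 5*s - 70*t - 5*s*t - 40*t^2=-5*s - 40*t^2 + t*(-5*s - 70) - 30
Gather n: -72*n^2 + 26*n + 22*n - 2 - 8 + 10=-72*n^2 + 48*n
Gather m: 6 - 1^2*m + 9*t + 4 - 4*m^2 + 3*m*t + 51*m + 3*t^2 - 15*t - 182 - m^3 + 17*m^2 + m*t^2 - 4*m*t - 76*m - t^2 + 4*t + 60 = -m^3 + 13*m^2 + m*(t^2 - t - 26) + 2*t^2 - 2*t - 112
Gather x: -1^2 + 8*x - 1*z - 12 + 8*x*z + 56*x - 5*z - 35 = x*(8*z + 64) - 6*z - 48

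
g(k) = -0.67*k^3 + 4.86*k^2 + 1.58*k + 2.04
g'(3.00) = 12.65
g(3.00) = 32.43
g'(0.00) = 1.58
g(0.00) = 2.04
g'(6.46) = -19.51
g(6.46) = 34.44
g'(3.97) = 8.49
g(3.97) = 42.99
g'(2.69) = 13.18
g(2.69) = 28.42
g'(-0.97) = -9.74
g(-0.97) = 5.69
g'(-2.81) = -41.60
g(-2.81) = 50.84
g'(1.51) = 11.67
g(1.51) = 13.20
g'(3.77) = 9.66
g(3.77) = 41.17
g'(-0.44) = -3.09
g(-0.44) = 2.34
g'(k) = -2.01*k^2 + 9.72*k + 1.58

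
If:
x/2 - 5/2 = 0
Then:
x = 5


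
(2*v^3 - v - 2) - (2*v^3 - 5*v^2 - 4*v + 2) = 5*v^2 + 3*v - 4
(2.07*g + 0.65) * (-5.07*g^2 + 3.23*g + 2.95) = -10.4949*g^3 + 3.3906*g^2 + 8.206*g + 1.9175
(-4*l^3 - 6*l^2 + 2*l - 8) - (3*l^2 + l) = -4*l^3 - 9*l^2 + l - 8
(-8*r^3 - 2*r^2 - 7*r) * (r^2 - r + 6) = -8*r^5 + 6*r^4 - 53*r^3 - 5*r^2 - 42*r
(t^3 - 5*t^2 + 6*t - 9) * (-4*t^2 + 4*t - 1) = -4*t^5 + 24*t^4 - 45*t^3 + 65*t^2 - 42*t + 9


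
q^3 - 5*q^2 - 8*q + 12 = (q - 6)*(q - 1)*(q + 2)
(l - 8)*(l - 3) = l^2 - 11*l + 24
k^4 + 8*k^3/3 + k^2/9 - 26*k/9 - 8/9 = (k - 1)*(k + 1/3)*(k + 4/3)*(k + 2)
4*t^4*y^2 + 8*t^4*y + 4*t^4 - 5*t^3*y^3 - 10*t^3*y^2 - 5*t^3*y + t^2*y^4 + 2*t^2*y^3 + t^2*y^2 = (-4*t + y)*(-t + y)*(t*y + t)^2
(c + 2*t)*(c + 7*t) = c^2 + 9*c*t + 14*t^2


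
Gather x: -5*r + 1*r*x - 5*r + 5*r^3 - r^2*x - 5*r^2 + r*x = 5*r^3 - 5*r^2 - 10*r + x*(-r^2 + 2*r)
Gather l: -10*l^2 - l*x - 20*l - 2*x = -10*l^2 + l*(-x - 20) - 2*x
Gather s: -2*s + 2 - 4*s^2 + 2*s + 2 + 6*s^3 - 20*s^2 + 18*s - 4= 6*s^3 - 24*s^2 + 18*s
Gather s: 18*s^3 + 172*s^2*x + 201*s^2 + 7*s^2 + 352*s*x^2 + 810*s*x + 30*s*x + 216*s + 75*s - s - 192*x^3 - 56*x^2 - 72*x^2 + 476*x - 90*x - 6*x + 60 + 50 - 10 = 18*s^3 + s^2*(172*x + 208) + s*(352*x^2 + 840*x + 290) - 192*x^3 - 128*x^2 + 380*x + 100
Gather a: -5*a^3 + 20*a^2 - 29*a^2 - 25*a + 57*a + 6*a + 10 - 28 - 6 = -5*a^3 - 9*a^2 + 38*a - 24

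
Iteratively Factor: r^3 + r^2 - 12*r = (r - 3)*(r^2 + 4*r) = r*(r - 3)*(r + 4)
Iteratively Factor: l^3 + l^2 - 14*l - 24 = (l + 3)*(l^2 - 2*l - 8) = (l + 2)*(l + 3)*(l - 4)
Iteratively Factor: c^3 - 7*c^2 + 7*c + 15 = (c - 3)*(c^2 - 4*c - 5) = (c - 5)*(c - 3)*(c + 1)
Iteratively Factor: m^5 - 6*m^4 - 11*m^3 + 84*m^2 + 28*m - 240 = (m - 5)*(m^4 - m^3 - 16*m^2 + 4*m + 48) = (m - 5)*(m + 2)*(m^3 - 3*m^2 - 10*m + 24) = (m - 5)*(m + 2)*(m + 3)*(m^2 - 6*m + 8) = (m - 5)*(m - 2)*(m + 2)*(m + 3)*(m - 4)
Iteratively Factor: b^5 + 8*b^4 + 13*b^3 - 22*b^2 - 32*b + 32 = (b - 1)*(b^4 + 9*b^3 + 22*b^2 - 32) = (b - 1)*(b + 2)*(b^3 + 7*b^2 + 8*b - 16) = (b - 1)*(b + 2)*(b + 4)*(b^2 + 3*b - 4) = (b - 1)*(b + 2)*(b + 4)^2*(b - 1)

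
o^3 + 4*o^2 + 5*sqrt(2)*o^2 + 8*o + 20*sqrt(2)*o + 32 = (o + 4)*(o + sqrt(2))*(o + 4*sqrt(2))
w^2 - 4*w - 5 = (w - 5)*(w + 1)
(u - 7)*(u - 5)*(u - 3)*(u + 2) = u^4 - 13*u^3 + 41*u^2 + 37*u - 210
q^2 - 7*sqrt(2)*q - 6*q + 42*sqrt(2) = (q - 6)*(q - 7*sqrt(2))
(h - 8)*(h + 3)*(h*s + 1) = h^3*s - 5*h^2*s + h^2 - 24*h*s - 5*h - 24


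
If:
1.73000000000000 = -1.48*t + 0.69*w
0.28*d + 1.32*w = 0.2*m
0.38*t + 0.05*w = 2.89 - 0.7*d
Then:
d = 4.76312741312741 - 0.324517374517375*w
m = 6.14567567567568*w + 6.66837837837838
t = 0.466216216216216*w - 1.16891891891892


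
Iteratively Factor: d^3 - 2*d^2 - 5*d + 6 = (d - 3)*(d^2 + d - 2) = (d - 3)*(d + 2)*(d - 1)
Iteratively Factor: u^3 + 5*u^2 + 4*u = (u + 1)*(u^2 + 4*u) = u*(u + 1)*(u + 4)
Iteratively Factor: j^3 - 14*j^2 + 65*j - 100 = (j - 5)*(j^2 - 9*j + 20) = (j - 5)^2*(j - 4)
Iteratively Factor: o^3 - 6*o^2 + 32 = (o - 4)*(o^2 - 2*o - 8) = (o - 4)*(o + 2)*(o - 4)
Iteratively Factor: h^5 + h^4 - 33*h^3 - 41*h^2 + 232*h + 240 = (h + 1)*(h^4 - 33*h^2 - 8*h + 240) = (h - 3)*(h + 1)*(h^3 + 3*h^2 - 24*h - 80) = (h - 3)*(h + 1)*(h + 4)*(h^2 - h - 20) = (h - 5)*(h - 3)*(h + 1)*(h + 4)*(h + 4)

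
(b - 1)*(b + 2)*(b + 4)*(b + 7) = b^4 + 12*b^3 + 37*b^2 + 6*b - 56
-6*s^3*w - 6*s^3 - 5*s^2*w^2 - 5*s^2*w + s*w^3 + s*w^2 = (-6*s + w)*(s + w)*(s*w + s)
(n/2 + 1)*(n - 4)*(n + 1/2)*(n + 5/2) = n^4/2 + n^3/2 - 51*n^2/8 - 53*n/4 - 5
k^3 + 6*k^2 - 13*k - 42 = (k - 3)*(k + 2)*(k + 7)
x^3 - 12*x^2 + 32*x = x*(x - 8)*(x - 4)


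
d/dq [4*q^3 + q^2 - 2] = 2*q*(6*q + 1)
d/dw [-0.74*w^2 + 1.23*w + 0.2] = 1.23 - 1.48*w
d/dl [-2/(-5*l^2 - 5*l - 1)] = 10*(-2*l - 1)/(5*l^2 + 5*l + 1)^2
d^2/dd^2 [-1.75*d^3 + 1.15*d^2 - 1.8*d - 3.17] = 2.3 - 10.5*d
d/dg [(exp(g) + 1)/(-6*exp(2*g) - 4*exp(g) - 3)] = (6*exp(2*g) + 12*exp(g) + 1)*exp(g)/(36*exp(4*g) + 48*exp(3*g) + 52*exp(2*g) + 24*exp(g) + 9)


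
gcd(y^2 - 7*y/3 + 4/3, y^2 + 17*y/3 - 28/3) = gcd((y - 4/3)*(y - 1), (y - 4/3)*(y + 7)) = y - 4/3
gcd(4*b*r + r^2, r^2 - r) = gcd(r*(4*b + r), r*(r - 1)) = r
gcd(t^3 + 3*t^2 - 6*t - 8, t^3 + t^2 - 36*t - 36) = t + 1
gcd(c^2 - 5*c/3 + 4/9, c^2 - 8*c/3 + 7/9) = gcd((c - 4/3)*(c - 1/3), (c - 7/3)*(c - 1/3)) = c - 1/3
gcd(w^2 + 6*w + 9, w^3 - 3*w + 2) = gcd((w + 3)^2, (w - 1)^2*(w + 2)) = 1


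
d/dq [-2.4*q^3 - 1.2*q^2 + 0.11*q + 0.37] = -7.2*q^2 - 2.4*q + 0.11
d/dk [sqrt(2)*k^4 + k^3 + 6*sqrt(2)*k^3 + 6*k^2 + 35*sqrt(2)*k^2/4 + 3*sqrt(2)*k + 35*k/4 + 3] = 4*sqrt(2)*k^3 + 3*k^2 + 18*sqrt(2)*k^2 + 12*k + 35*sqrt(2)*k/2 + 3*sqrt(2) + 35/4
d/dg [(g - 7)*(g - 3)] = 2*g - 10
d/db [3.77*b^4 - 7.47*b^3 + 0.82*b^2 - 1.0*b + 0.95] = 15.08*b^3 - 22.41*b^2 + 1.64*b - 1.0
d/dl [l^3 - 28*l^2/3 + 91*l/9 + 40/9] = 3*l^2 - 56*l/3 + 91/9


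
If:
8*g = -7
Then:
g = -7/8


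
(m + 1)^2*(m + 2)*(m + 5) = m^4 + 9*m^3 + 25*m^2 + 27*m + 10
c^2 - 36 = (c - 6)*(c + 6)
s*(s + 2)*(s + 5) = s^3 + 7*s^2 + 10*s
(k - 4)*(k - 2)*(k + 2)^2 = k^4 - 2*k^3 - 12*k^2 + 8*k + 32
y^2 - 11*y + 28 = (y - 7)*(y - 4)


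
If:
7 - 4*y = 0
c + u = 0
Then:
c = -u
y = 7/4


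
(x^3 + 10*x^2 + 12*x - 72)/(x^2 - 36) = (x^2 + 4*x - 12)/(x - 6)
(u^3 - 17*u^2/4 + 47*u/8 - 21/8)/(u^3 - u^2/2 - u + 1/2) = (8*u^2 - 26*u + 21)/(4*(2*u^2 + u - 1))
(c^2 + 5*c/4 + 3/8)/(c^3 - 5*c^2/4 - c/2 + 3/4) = (c + 1/2)/(c^2 - 2*c + 1)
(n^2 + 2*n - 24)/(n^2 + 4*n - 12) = (n - 4)/(n - 2)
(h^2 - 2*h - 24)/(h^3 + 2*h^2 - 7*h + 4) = (h - 6)/(h^2 - 2*h + 1)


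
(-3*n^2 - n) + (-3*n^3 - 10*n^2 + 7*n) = -3*n^3 - 13*n^2 + 6*n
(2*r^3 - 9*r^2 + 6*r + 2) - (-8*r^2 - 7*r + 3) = 2*r^3 - r^2 + 13*r - 1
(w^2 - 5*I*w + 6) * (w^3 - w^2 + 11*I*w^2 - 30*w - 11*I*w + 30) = w^5 - w^4 + 6*I*w^4 + 31*w^3 - 6*I*w^3 - 31*w^2 + 216*I*w^2 - 180*w - 216*I*w + 180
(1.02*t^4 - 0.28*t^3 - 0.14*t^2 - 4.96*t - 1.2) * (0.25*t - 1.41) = 0.255*t^5 - 1.5082*t^4 + 0.3598*t^3 - 1.0426*t^2 + 6.6936*t + 1.692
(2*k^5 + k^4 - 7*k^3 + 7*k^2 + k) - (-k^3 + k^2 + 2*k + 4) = 2*k^5 + k^4 - 6*k^3 + 6*k^2 - k - 4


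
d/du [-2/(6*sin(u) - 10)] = 3*cos(u)/(3*sin(u) - 5)^2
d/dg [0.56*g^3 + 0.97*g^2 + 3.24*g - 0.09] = 1.68*g^2 + 1.94*g + 3.24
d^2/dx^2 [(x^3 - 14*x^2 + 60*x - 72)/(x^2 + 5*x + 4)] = 2*(151*x^3 + 12*x^2 - 1752*x - 2936)/(x^6 + 15*x^5 + 87*x^4 + 245*x^3 + 348*x^2 + 240*x + 64)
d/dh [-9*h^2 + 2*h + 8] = 2 - 18*h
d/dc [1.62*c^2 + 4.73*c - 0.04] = 3.24*c + 4.73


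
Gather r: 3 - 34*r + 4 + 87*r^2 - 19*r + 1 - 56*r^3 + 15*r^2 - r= -56*r^3 + 102*r^2 - 54*r + 8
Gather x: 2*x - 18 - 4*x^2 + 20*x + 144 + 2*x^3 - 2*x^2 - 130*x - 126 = 2*x^3 - 6*x^2 - 108*x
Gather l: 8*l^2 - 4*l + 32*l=8*l^2 + 28*l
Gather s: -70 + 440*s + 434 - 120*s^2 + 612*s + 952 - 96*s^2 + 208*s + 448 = -216*s^2 + 1260*s + 1764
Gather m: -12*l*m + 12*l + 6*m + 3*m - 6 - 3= 12*l + m*(9 - 12*l) - 9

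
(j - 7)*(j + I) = j^2 - 7*j + I*j - 7*I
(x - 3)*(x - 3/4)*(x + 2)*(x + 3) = x^4 + 5*x^3/4 - 21*x^2/2 - 45*x/4 + 27/2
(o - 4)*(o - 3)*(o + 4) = o^3 - 3*o^2 - 16*o + 48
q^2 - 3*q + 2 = (q - 2)*(q - 1)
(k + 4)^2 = k^2 + 8*k + 16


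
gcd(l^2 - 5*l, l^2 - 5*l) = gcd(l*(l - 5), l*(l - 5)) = l^2 - 5*l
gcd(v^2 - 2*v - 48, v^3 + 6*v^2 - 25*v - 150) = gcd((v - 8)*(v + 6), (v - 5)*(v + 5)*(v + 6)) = v + 6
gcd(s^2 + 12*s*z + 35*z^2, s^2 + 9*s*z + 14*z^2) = s + 7*z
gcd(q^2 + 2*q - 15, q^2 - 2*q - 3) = q - 3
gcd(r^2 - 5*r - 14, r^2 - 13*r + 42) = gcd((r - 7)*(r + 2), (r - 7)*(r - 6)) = r - 7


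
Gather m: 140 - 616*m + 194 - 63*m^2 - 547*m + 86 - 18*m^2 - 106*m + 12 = -81*m^2 - 1269*m + 432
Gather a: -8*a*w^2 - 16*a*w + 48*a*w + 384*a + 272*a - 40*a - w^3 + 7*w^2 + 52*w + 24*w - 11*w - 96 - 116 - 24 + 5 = a*(-8*w^2 + 32*w + 616) - w^3 + 7*w^2 + 65*w - 231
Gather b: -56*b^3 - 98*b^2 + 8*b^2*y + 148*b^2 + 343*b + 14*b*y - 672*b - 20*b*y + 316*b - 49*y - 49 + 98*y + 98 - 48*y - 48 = -56*b^3 + b^2*(8*y + 50) + b*(-6*y - 13) + y + 1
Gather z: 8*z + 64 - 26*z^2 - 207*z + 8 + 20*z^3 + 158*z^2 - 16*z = 20*z^3 + 132*z^2 - 215*z + 72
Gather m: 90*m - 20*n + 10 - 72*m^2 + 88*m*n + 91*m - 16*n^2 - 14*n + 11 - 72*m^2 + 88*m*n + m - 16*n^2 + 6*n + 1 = -144*m^2 + m*(176*n + 182) - 32*n^2 - 28*n + 22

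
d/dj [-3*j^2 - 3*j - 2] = -6*j - 3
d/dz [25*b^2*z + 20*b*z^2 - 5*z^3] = 25*b^2 + 40*b*z - 15*z^2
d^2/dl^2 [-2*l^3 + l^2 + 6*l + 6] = 2 - 12*l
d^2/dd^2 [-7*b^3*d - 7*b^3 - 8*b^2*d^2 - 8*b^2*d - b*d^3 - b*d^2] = 2*b*(-8*b - 3*d - 1)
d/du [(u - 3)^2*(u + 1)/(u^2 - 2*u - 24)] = (u^4 - 4*u^3 - 65*u^2 + 222*u - 54)/(u^4 - 4*u^3 - 44*u^2 + 96*u + 576)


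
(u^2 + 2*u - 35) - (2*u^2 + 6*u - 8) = -u^2 - 4*u - 27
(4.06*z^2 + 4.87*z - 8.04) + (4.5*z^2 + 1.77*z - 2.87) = 8.56*z^2 + 6.64*z - 10.91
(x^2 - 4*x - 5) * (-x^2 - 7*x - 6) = -x^4 - 3*x^3 + 27*x^2 + 59*x + 30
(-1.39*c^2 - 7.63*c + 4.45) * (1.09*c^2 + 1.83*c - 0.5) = -1.5151*c^4 - 10.8604*c^3 - 8.4174*c^2 + 11.9585*c - 2.225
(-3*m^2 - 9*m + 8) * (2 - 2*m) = 6*m^3 + 12*m^2 - 34*m + 16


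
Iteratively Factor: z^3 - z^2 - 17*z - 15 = (z + 3)*(z^2 - 4*z - 5) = (z + 1)*(z + 3)*(z - 5)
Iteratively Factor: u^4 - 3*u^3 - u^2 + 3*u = (u + 1)*(u^3 - 4*u^2 + 3*u) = (u - 1)*(u + 1)*(u^2 - 3*u) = u*(u - 1)*(u + 1)*(u - 3)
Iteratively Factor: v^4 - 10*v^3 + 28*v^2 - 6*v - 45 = (v - 3)*(v^3 - 7*v^2 + 7*v + 15) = (v - 3)^2*(v^2 - 4*v - 5) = (v - 5)*(v - 3)^2*(v + 1)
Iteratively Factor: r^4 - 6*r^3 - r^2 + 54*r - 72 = (r + 3)*(r^3 - 9*r^2 + 26*r - 24) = (r - 2)*(r + 3)*(r^2 - 7*r + 12) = (r - 4)*(r - 2)*(r + 3)*(r - 3)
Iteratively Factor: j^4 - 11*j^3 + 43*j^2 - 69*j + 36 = (j - 4)*(j^3 - 7*j^2 + 15*j - 9) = (j - 4)*(j - 3)*(j^2 - 4*j + 3) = (j - 4)*(j - 3)*(j - 1)*(j - 3)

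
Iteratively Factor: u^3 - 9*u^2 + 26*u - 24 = (u - 4)*(u^2 - 5*u + 6) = (u - 4)*(u - 3)*(u - 2)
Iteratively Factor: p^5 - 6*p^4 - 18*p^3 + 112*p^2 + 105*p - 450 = (p - 5)*(p^4 - p^3 - 23*p^2 - 3*p + 90) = (p - 5)^2*(p^3 + 4*p^2 - 3*p - 18) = (p - 5)^2*(p + 3)*(p^2 + p - 6) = (p - 5)^2*(p - 2)*(p + 3)*(p + 3)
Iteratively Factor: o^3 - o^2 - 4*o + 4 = (o - 1)*(o^2 - 4) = (o - 2)*(o - 1)*(o + 2)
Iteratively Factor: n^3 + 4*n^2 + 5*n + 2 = (n + 1)*(n^2 + 3*n + 2) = (n + 1)^2*(n + 2)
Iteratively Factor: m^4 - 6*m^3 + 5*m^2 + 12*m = (m + 1)*(m^3 - 7*m^2 + 12*m) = (m - 3)*(m + 1)*(m^2 - 4*m) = (m - 4)*(m - 3)*(m + 1)*(m)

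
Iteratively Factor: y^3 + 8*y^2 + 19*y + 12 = (y + 3)*(y^2 + 5*y + 4) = (y + 3)*(y + 4)*(y + 1)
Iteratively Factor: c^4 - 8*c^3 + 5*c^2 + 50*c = (c + 2)*(c^3 - 10*c^2 + 25*c) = (c - 5)*(c + 2)*(c^2 - 5*c) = c*(c - 5)*(c + 2)*(c - 5)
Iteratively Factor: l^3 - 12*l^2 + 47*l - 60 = (l - 3)*(l^2 - 9*l + 20) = (l - 5)*(l - 3)*(l - 4)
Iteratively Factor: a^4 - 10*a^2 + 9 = (a + 1)*(a^3 - a^2 - 9*a + 9) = (a - 1)*(a + 1)*(a^2 - 9) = (a - 1)*(a + 1)*(a + 3)*(a - 3)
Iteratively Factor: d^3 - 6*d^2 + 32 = (d + 2)*(d^2 - 8*d + 16) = (d - 4)*(d + 2)*(d - 4)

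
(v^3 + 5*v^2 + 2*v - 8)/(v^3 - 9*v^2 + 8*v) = (v^2 + 6*v + 8)/(v*(v - 8))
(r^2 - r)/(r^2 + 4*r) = (r - 1)/(r + 4)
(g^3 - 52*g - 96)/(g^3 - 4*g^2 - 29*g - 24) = (g^2 + 8*g + 12)/(g^2 + 4*g + 3)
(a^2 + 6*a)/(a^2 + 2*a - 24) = a/(a - 4)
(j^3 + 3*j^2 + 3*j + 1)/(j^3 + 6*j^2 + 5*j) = (j^2 + 2*j + 1)/(j*(j + 5))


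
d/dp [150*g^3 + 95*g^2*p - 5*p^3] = 95*g^2 - 15*p^2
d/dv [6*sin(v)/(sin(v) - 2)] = -12*cos(v)/(sin(v) - 2)^2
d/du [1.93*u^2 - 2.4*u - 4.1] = 3.86*u - 2.4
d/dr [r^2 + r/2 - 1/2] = 2*r + 1/2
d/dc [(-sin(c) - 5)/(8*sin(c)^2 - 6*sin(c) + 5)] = (8*sin(c)^2 + 80*sin(c) - 35)*cos(c)/(8*sin(c)^2 - 6*sin(c) + 5)^2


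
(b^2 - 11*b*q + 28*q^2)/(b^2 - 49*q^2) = (b - 4*q)/(b + 7*q)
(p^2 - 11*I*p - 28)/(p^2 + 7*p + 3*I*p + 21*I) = (p^2 - 11*I*p - 28)/(p^2 + p*(7 + 3*I) + 21*I)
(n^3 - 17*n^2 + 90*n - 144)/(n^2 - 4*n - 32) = (n^2 - 9*n + 18)/(n + 4)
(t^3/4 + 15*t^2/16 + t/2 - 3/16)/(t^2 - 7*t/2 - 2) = (-4*t^3 - 15*t^2 - 8*t + 3)/(8*(-2*t^2 + 7*t + 4))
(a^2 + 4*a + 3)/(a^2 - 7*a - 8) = (a + 3)/(a - 8)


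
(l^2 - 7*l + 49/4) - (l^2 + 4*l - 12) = 97/4 - 11*l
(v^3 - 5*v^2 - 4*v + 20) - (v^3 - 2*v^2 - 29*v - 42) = -3*v^2 + 25*v + 62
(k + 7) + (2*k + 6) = 3*k + 13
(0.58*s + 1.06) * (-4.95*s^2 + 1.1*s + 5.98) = -2.871*s^3 - 4.609*s^2 + 4.6344*s + 6.3388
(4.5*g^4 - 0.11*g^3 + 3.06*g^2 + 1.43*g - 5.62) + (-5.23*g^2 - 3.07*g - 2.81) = 4.5*g^4 - 0.11*g^3 - 2.17*g^2 - 1.64*g - 8.43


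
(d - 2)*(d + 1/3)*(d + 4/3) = d^3 - d^2/3 - 26*d/9 - 8/9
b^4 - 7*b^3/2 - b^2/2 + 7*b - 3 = (b - 3)*(b - 1/2)*(b - sqrt(2))*(b + sqrt(2))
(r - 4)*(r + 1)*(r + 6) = r^3 + 3*r^2 - 22*r - 24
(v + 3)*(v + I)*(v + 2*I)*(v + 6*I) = v^4 + 3*v^3 + 9*I*v^3 - 20*v^2 + 27*I*v^2 - 60*v - 12*I*v - 36*I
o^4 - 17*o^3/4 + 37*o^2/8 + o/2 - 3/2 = (o - 2)^2*(o - 3/4)*(o + 1/2)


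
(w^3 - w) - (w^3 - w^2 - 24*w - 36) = w^2 + 23*w + 36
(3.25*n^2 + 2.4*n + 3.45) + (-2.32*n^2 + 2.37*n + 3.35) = 0.93*n^2 + 4.77*n + 6.8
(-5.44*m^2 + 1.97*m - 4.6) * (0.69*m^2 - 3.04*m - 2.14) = -3.7536*m^4 + 17.8969*m^3 + 2.4788*m^2 + 9.7682*m + 9.844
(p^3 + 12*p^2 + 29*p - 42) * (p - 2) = p^4 + 10*p^3 + 5*p^2 - 100*p + 84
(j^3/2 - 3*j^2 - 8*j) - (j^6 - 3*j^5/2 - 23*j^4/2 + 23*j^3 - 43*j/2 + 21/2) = -j^6 + 3*j^5/2 + 23*j^4/2 - 45*j^3/2 - 3*j^2 + 27*j/2 - 21/2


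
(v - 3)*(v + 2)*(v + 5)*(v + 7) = v^4 + 11*v^3 + 17*v^2 - 107*v - 210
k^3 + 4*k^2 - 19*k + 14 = (k - 2)*(k - 1)*(k + 7)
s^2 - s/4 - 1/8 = (s - 1/2)*(s + 1/4)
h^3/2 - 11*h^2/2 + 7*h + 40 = (h/2 + 1)*(h - 8)*(h - 5)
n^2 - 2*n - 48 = (n - 8)*(n + 6)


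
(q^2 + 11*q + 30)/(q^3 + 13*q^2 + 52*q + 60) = 1/(q + 2)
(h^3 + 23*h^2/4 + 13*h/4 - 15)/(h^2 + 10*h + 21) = (h^2 + 11*h/4 - 5)/(h + 7)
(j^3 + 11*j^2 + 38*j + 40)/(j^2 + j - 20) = (j^2 + 6*j + 8)/(j - 4)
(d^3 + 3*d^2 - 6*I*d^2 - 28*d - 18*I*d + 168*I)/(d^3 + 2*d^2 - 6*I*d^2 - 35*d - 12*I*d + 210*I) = (d - 4)/(d - 5)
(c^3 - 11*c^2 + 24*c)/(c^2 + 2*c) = (c^2 - 11*c + 24)/(c + 2)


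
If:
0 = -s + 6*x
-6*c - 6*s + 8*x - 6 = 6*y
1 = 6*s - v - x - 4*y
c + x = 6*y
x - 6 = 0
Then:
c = -180/7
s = 36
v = 1555/7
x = 6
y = -23/7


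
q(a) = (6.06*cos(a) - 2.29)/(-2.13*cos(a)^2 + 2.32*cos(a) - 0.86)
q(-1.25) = 1.11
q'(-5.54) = 0.60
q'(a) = (-4.26*sin(a)*cos(a) + 2.32*sin(a))*(6.06*cos(a) - 2.29)/(-2.13*cos(a)^2 + 2.32*cos(a) - 0.86)^2 - 6.06*sin(a)/(-2.13*cos(a)^2 + 2.32*cos(a) - 0.86) = (-12.9078*cos(a)^2 + 9.7554*cos(a) - 0.1012)*sin(a)/(4.5369*cos(a)^4 - 9.8832*cos(a)^3 + 9.046*cos(a)^2 - 3.9904*cos(a) + 0.7396)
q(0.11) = -5.67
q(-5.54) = -7.09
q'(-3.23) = -0.07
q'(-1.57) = 0.13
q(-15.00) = 1.79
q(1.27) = 1.38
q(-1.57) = 2.66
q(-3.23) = 1.58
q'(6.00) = 2.07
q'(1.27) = 12.23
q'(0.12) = -0.87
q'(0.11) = -0.80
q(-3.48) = 1.62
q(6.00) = -5.92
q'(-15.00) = 0.66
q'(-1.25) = -13.87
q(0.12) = -5.68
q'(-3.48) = -0.28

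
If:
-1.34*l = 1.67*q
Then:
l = -1.24626865671642*q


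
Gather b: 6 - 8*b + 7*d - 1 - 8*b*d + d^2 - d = b*(-8*d - 8) + d^2 + 6*d + 5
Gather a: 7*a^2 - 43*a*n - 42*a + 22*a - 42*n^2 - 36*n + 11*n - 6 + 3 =7*a^2 + a*(-43*n - 20) - 42*n^2 - 25*n - 3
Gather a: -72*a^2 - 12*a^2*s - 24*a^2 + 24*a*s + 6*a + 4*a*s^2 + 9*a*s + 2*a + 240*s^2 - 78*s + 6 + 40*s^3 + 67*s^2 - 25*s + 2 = a^2*(-12*s - 96) + a*(4*s^2 + 33*s + 8) + 40*s^3 + 307*s^2 - 103*s + 8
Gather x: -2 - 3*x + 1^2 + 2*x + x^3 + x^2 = x^3 + x^2 - x - 1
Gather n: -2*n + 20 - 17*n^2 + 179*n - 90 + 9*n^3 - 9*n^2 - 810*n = 9*n^3 - 26*n^2 - 633*n - 70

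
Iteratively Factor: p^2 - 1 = (p + 1)*(p - 1)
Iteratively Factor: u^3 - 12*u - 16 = (u + 2)*(u^2 - 2*u - 8) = (u - 4)*(u + 2)*(u + 2)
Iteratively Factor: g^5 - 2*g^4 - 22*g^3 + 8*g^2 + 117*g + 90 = (g + 1)*(g^4 - 3*g^3 - 19*g^2 + 27*g + 90) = (g - 5)*(g + 1)*(g^3 + 2*g^2 - 9*g - 18) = (g - 5)*(g + 1)*(g + 2)*(g^2 - 9) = (g - 5)*(g + 1)*(g + 2)*(g + 3)*(g - 3)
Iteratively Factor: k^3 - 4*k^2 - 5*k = (k - 5)*(k^2 + k) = (k - 5)*(k + 1)*(k)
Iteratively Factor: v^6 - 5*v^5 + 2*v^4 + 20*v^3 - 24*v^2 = (v - 2)*(v^5 - 3*v^4 - 4*v^3 + 12*v^2) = (v - 2)*(v + 2)*(v^4 - 5*v^3 + 6*v^2) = v*(v - 2)*(v + 2)*(v^3 - 5*v^2 + 6*v) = v^2*(v - 2)*(v + 2)*(v^2 - 5*v + 6) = v^2*(v - 2)^2*(v + 2)*(v - 3)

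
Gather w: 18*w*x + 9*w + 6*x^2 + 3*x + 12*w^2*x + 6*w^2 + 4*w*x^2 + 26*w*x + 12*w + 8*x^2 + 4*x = w^2*(12*x + 6) + w*(4*x^2 + 44*x + 21) + 14*x^2 + 7*x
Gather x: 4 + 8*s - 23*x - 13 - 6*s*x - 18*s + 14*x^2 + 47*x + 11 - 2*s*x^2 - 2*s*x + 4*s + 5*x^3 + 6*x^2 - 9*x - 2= -6*s + 5*x^3 + x^2*(20 - 2*s) + x*(15 - 8*s)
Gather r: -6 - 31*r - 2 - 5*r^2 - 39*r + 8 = -5*r^2 - 70*r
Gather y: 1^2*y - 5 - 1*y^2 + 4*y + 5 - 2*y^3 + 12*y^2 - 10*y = -2*y^3 + 11*y^2 - 5*y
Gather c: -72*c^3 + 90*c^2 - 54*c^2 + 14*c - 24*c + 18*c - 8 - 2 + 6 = -72*c^3 + 36*c^2 + 8*c - 4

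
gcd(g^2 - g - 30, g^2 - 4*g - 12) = g - 6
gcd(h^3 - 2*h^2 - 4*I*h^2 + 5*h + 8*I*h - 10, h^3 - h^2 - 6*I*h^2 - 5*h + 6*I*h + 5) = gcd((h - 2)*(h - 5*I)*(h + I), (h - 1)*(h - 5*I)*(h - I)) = h - 5*I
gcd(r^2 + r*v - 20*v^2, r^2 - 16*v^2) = r - 4*v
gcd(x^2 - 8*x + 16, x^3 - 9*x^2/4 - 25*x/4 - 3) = x - 4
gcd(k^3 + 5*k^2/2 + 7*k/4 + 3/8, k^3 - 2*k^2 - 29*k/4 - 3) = k^2 + 2*k + 3/4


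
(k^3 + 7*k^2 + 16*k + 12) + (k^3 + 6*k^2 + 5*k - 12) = 2*k^3 + 13*k^2 + 21*k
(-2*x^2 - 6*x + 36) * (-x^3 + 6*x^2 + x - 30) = 2*x^5 - 6*x^4 - 74*x^3 + 270*x^2 + 216*x - 1080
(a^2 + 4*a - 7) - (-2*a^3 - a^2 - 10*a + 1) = 2*a^3 + 2*a^2 + 14*a - 8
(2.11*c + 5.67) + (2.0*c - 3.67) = 4.11*c + 2.0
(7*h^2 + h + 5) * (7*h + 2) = 49*h^3 + 21*h^2 + 37*h + 10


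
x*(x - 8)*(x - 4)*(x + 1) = x^4 - 11*x^3 + 20*x^2 + 32*x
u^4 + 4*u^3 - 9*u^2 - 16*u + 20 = (u - 2)*(u - 1)*(u + 2)*(u + 5)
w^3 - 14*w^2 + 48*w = w*(w - 8)*(w - 6)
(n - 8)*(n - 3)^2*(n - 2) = n^4 - 16*n^3 + 85*n^2 - 186*n + 144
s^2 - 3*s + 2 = (s - 2)*(s - 1)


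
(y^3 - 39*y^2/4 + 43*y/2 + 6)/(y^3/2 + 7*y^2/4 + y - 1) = (4*y^3 - 39*y^2 + 86*y + 24)/(2*y^3 + 7*y^2 + 4*y - 4)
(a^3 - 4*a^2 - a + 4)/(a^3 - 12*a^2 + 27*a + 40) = (a^2 - 5*a + 4)/(a^2 - 13*a + 40)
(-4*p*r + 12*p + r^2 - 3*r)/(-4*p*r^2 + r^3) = (r - 3)/r^2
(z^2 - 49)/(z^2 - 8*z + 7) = (z + 7)/(z - 1)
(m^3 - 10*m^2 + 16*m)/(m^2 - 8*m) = m - 2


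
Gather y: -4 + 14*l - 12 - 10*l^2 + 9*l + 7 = -10*l^2 + 23*l - 9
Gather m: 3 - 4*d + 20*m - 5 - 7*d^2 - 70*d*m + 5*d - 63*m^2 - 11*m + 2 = -7*d^2 + d - 63*m^2 + m*(9 - 70*d)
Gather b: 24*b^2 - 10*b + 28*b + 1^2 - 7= 24*b^2 + 18*b - 6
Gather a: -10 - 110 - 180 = -300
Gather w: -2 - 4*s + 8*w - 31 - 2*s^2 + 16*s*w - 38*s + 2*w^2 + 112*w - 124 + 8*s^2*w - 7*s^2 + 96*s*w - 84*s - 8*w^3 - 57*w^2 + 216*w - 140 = -9*s^2 - 126*s - 8*w^3 - 55*w^2 + w*(8*s^2 + 112*s + 336) - 297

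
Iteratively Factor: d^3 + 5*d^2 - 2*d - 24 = (d - 2)*(d^2 + 7*d + 12) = (d - 2)*(d + 3)*(d + 4)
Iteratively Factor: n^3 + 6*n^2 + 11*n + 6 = (n + 1)*(n^2 + 5*n + 6) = (n + 1)*(n + 3)*(n + 2)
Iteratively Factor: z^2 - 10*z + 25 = (z - 5)*(z - 5)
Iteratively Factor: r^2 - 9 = (r + 3)*(r - 3)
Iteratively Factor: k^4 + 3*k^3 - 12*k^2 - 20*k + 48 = (k + 3)*(k^3 - 12*k + 16) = (k - 2)*(k + 3)*(k^2 + 2*k - 8) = (k - 2)^2*(k + 3)*(k + 4)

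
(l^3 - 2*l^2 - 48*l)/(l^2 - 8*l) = l + 6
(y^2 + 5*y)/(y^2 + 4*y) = (y + 5)/(y + 4)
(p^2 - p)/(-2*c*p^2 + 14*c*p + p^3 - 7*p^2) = (1 - p)/(2*c*p - 14*c - p^2 + 7*p)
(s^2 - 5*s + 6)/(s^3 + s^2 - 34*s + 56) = (s - 3)/(s^2 + 3*s - 28)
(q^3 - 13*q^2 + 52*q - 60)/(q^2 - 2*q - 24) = (q^2 - 7*q + 10)/(q + 4)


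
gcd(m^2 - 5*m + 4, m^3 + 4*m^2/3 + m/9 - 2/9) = 1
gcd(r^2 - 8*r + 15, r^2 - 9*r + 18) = r - 3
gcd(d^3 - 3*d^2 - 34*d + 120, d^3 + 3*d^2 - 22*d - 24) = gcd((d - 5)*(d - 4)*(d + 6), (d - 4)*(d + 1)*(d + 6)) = d^2 + 2*d - 24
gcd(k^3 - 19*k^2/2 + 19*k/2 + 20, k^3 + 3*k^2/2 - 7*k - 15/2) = k^2 - 3*k/2 - 5/2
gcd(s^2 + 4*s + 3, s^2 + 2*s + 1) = s + 1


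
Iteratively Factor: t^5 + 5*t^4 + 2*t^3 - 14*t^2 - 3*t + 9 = (t - 1)*(t^4 + 6*t^3 + 8*t^2 - 6*t - 9) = (t - 1)*(t + 3)*(t^3 + 3*t^2 - t - 3) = (t - 1)^2*(t + 3)*(t^2 + 4*t + 3) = (t - 1)^2*(t + 3)^2*(t + 1)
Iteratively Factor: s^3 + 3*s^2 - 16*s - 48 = (s + 4)*(s^2 - s - 12) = (s - 4)*(s + 4)*(s + 3)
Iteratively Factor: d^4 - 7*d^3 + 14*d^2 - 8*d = (d - 1)*(d^3 - 6*d^2 + 8*d) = (d - 4)*(d - 1)*(d^2 - 2*d) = (d - 4)*(d - 2)*(d - 1)*(d)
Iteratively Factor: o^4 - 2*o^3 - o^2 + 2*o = (o)*(o^3 - 2*o^2 - o + 2) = o*(o - 2)*(o^2 - 1) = o*(o - 2)*(o - 1)*(o + 1)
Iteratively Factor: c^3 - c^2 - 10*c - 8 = (c + 1)*(c^2 - 2*c - 8) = (c + 1)*(c + 2)*(c - 4)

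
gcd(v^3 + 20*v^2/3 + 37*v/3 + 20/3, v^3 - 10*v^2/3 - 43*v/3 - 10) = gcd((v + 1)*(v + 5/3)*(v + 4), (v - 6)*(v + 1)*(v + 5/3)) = v^2 + 8*v/3 + 5/3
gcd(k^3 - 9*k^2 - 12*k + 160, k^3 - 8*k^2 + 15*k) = k - 5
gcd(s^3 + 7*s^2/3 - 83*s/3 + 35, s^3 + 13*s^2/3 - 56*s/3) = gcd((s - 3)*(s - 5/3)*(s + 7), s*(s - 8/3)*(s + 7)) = s + 7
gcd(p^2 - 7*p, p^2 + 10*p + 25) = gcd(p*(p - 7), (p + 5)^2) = 1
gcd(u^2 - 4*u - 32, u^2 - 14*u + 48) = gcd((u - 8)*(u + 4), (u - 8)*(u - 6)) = u - 8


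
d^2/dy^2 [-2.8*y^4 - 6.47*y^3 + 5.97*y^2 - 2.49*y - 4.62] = -33.6*y^2 - 38.82*y + 11.94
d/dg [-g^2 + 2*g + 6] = 2 - 2*g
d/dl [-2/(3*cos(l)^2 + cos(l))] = -(2*sin(l)/cos(l)^2 + 12*tan(l))/(3*cos(l) + 1)^2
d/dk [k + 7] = 1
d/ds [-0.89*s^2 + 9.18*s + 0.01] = 9.18 - 1.78*s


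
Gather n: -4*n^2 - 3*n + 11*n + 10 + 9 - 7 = -4*n^2 + 8*n + 12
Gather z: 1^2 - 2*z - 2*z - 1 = -4*z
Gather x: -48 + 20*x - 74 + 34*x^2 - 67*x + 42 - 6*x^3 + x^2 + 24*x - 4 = -6*x^3 + 35*x^2 - 23*x - 84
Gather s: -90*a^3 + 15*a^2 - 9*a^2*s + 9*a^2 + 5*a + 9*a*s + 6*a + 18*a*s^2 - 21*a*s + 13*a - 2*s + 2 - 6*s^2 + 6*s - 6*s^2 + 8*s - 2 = -90*a^3 + 24*a^2 + 24*a + s^2*(18*a - 12) + s*(-9*a^2 - 12*a + 12)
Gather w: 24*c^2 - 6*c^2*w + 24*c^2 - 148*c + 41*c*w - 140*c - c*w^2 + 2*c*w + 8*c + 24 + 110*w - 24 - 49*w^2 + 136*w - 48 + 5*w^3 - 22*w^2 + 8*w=48*c^2 - 280*c + 5*w^3 + w^2*(-c - 71) + w*(-6*c^2 + 43*c + 254) - 48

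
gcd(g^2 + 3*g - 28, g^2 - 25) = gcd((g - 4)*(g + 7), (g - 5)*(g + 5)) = 1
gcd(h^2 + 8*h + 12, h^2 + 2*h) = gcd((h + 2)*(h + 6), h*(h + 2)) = h + 2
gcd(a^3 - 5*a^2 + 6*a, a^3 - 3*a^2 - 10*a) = a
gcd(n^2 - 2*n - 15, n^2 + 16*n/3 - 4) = 1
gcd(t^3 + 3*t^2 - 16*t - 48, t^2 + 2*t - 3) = t + 3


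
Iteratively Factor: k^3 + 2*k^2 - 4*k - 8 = (k + 2)*(k^2 - 4) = (k - 2)*(k + 2)*(k + 2)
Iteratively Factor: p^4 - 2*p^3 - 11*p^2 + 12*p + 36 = (p - 3)*(p^3 + p^2 - 8*p - 12) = (p - 3)*(p + 2)*(p^2 - p - 6) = (p - 3)*(p + 2)^2*(p - 3)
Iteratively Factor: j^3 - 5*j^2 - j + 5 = (j - 1)*(j^2 - 4*j - 5) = (j - 5)*(j - 1)*(j + 1)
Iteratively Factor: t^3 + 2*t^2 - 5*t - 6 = (t + 3)*(t^2 - t - 2) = (t - 2)*(t + 3)*(t + 1)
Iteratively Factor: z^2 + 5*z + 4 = (z + 1)*(z + 4)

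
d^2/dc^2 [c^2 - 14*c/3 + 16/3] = 2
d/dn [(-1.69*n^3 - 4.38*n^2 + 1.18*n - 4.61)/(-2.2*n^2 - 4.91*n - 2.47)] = (3.718*n^4 + 16.5958*n^3 + 36.6247*n^2 + 1.3532*n - 25.5497)/(4.84*n^4 + 21.604*n^3 + 34.9761*n^2 + 24.2554*n + 6.1009)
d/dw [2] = 0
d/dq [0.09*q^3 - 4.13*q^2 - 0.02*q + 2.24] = 0.27*q^2 - 8.26*q - 0.02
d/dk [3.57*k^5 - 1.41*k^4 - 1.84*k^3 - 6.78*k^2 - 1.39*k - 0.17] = 17.85*k^4 - 5.64*k^3 - 5.52*k^2 - 13.56*k - 1.39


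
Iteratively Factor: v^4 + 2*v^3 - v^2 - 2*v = (v)*(v^3 + 2*v^2 - v - 2) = v*(v + 1)*(v^2 + v - 2) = v*(v + 1)*(v + 2)*(v - 1)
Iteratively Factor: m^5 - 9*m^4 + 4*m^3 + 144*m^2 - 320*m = (m)*(m^4 - 9*m^3 + 4*m^2 + 144*m - 320) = m*(m - 4)*(m^3 - 5*m^2 - 16*m + 80) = m*(m - 4)^2*(m^2 - m - 20) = m*(m - 4)^2*(m + 4)*(m - 5)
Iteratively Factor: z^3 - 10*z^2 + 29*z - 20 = (z - 4)*(z^2 - 6*z + 5) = (z - 5)*(z - 4)*(z - 1)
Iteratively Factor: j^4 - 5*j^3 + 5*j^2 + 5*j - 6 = (j + 1)*(j^3 - 6*j^2 + 11*j - 6) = (j - 3)*(j + 1)*(j^2 - 3*j + 2) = (j - 3)*(j - 1)*(j + 1)*(j - 2)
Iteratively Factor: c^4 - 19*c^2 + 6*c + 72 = (c - 3)*(c^3 + 3*c^2 - 10*c - 24) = (c - 3)*(c + 4)*(c^2 - c - 6) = (c - 3)*(c + 2)*(c + 4)*(c - 3)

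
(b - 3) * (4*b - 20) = 4*b^2 - 32*b + 60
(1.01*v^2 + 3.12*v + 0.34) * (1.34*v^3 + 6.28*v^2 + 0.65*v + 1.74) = 1.3534*v^5 + 10.5236*v^4 + 20.7057*v^3 + 5.9206*v^2 + 5.6498*v + 0.5916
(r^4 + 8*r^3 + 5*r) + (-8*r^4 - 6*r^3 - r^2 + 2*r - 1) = -7*r^4 + 2*r^3 - r^2 + 7*r - 1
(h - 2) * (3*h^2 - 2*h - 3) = 3*h^3 - 8*h^2 + h + 6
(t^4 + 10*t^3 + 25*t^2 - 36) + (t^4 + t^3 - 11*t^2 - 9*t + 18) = 2*t^4 + 11*t^3 + 14*t^2 - 9*t - 18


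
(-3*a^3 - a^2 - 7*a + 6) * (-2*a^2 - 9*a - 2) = 6*a^5 + 29*a^4 + 29*a^3 + 53*a^2 - 40*a - 12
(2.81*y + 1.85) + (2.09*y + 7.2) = 4.9*y + 9.05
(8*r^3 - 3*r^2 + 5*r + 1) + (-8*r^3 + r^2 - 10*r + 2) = -2*r^2 - 5*r + 3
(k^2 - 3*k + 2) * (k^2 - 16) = k^4 - 3*k^3 - 14*k^2 + 48*k - 32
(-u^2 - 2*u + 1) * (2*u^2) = -2*u^4 - 4*u^3 + 2*u^2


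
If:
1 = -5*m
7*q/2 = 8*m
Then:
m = -1/5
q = -16/35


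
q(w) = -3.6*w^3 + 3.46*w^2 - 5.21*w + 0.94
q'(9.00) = -817.73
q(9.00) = -2390.09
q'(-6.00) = -435.53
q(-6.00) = 934.36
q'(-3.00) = -123.17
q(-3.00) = 144.91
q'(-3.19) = -137.19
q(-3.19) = 169.63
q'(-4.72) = -278.48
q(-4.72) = 481.17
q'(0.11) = -4.58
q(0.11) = 0.40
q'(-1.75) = -50.40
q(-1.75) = 39.95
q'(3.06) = -85.16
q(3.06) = -85.75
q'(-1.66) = -46.46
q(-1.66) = 35.59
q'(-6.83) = -556.28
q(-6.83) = 1344.93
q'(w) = -10.8*w^2 + 6.92*w - 5.21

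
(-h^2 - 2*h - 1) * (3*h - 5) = -3*h^3 - h^2 + 7*h + 5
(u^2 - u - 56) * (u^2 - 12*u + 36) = u^4 - 13*u^3 - 8*u^2 + 636*u - 2016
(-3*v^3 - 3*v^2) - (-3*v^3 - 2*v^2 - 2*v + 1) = -v^2 + 2*v - 1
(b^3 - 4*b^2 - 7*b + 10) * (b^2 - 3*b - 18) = b^5 - 7*b^4 - 13*b^3 + 103*b^2 + 96*b - 180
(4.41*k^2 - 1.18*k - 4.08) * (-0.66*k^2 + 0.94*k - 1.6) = -2.9106*k^4 + 4.9242*k^3 - 5.4724*k^2 - 1.9472*k + 6.528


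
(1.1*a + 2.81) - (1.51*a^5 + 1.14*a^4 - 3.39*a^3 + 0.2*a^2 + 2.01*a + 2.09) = -1.51*a^5 - 1.14*a^4 + 3.39*a^3 - 0.2*a^2 - 0.91*a + 0.72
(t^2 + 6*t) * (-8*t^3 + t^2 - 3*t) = -8*t^5 - 47*t^4 + 3*t^3 - 18*t^2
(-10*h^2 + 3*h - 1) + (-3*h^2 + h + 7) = -13*h^2 + 4*h + 6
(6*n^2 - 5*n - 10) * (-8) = -48*n^2 + 40*n + 80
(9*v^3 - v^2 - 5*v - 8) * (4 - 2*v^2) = -18*v^5 + 2*v^4 + 46*v^3 + 12*v^2 - 20*v - 32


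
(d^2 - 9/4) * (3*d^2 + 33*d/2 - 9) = 3*d^4 + 33*d^3/2 - 63*d^2/4 - 297*d/8 + 81/4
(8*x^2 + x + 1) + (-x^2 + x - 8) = 7*x^2 + 2*x - 7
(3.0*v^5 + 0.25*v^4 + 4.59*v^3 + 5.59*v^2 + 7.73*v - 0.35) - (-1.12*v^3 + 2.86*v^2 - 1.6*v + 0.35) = 3.0*v^5 + 0.25*v^4 + 5.71*v^3 + 2.73*v^2 + 9.33*v - 0.7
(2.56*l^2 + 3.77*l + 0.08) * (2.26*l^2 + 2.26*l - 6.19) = 5.7856*l^4 + 14.3058*l^3 - 7.1454*l^2 - 23.1555*l - 0.4952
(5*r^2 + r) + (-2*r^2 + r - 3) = 3*r^2 + 2*r - 3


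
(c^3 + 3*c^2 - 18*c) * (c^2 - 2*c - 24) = c^5 + c^4 - 48*c^3 - 36*c^2 + 432*c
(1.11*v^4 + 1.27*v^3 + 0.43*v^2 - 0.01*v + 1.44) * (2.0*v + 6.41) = 2.22*v^5 + 9.6551*v^4 + 9.0007*v^3 + 2.7363*v^2 + 2.8159*v + 9.2304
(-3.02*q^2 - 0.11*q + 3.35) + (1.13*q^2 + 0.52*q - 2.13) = -1.89*q^2 + 0.41*q + 1.22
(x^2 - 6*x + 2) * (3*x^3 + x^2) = 3*x^5 - 17*x^4 + 2*x^2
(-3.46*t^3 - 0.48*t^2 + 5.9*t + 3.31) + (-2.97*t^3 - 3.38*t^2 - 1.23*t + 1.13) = -6.43*t^3 - 3.86*t^2 + 4.67*t + 4.44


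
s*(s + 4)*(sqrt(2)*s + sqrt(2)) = sqrt(2)*s^3 + 5*sqrt(2)*s^2 + 4*sqrt(2)*s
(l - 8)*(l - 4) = l^2 - 12*l + 32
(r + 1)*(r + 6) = r^2 + 7*r + 6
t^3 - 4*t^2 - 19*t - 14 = (t - 7)*(t + 1)*(t + 2)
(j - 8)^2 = j^2 - 16*j + 64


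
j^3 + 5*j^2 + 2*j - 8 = (j - 1)*(j + 2)*(j + 4)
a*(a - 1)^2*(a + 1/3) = a^4 - 5*a^3/3 + a^2/3 + a/3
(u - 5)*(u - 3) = u^2 - 8*u + 15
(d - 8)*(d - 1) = d^2 - 9*d + 8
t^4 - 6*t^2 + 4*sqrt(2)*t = t*(t - sqrt(2))^2*(t + 2*sqrt(2))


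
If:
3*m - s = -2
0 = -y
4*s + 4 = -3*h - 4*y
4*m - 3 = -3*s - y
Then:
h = -40/13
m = -3/13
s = 17/13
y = 0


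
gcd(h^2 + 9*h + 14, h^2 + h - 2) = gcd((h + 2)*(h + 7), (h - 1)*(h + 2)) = h + 2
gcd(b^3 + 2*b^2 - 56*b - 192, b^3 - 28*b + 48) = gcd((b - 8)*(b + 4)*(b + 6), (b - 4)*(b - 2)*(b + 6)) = b + 6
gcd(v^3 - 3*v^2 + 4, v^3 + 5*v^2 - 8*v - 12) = v^2 - v - 2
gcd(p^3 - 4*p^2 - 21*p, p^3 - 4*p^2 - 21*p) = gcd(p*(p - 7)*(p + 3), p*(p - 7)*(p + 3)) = p^3 - 4*p^2 - 21*p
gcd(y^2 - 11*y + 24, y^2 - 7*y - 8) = y - 8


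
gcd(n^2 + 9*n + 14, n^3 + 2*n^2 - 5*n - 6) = 1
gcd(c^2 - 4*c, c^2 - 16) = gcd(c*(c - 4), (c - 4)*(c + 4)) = c - 4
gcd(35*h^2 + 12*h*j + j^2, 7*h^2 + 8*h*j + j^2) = 7*h + j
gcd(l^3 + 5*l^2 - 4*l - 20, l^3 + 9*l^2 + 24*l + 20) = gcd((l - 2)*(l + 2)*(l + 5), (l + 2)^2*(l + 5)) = l^2 + 7*l + 10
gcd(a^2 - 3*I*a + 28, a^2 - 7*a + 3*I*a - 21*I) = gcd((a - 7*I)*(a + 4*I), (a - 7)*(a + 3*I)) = 1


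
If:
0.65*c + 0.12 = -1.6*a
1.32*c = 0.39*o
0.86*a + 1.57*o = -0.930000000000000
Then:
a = -0.00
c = -0.17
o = -0.59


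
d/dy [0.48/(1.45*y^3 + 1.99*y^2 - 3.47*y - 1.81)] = (-2.088*y^2 - 1.9104*y + 1.6656)/(1.45*y^3 + 1.99*y^2 - 3.47*y - 1.81)^2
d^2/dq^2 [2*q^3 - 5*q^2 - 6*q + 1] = 12*q - 10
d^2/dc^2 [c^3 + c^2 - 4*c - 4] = 6*c + 2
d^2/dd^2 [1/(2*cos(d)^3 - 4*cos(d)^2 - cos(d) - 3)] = ((cos(d) - 16*cos(2*d) + 9*cos(3*d))*(-2*cos(d)^3 + 4*cos(d)^2 + cos(d) + 3)/2 - 2*(-6*cos(d)^2 + 8*cos(d) + 1)^2*sin(d)^2)/(-2*cos(d)^3 + 4*cos(d)^2 + cos(d) + 3)^3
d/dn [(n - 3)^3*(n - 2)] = (n - 3)^2*(4*n - 9)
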